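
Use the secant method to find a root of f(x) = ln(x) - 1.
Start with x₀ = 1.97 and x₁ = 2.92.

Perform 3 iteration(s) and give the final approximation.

f(x) = ln(x) - 1
x₀ = 1.97, x₁ = 2.92

Secant formula: x_{n+1} = x_n - f(x_n)(x_n - x_{n-1})/(f(x_n) - f(x_{n-1}))

Iteration 1:
  f(1.970000) = -0.321966
  f(2.920000) = 0.071584
  x_2 = 2.920000 - 0.071584×(2.920000 - 1.970000)/(0.071584 - (-0.321966))
       = 2.747203
Iteration 2:
  f(2.920000) = 0.071584
  f(2.747203) = 0.010583
  x_3 = 2.747203 - 0.010583×(2.747203 - 2.920000)/(0.010583 - 0.071584)
       = 2.717223
Iteration 3:
  f(2.747203) = 0.010583
  f(2.717223) = -0.000389
  x_4 = 2.717223 - (-0.000389)×(2.717223 - 2.747203)/(-0.000389 - 0.010583)
       = 2.718287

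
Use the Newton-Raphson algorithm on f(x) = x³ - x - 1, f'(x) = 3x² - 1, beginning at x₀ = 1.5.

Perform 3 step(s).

f(x) = x³ - x - 1
f'(x) = 3x² - 1
x₀ = 1.5

Newton-Raphson formula: x_{n+1} = x_n - f(x_n)/f'(x_n)

Iteration 1:
  f(1.500000) = 0.875000
  f'(1.500000) = 5.750000
  x_1 = 1.500000 - 0.875000/5.750000 = 1.347826
Iteration 2:
  f(1.347826) = 0.100682
  f'(1.347826) = 4.449905
  x_2 = 1.347826 - 0.100682/4.449905 = 1.325200
Iteration 3:
  f(1.325200) = 0.002058
  f'(1.325200) = 4.268468
  x_3 = 1.325200 - 0.002058/4.268468 = 1.324718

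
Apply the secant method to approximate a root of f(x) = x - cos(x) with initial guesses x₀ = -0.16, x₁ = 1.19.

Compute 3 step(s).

f(x) = x - cos(x)
x₀ = -0.16, x₁ = 1.19

Secant formula: x_{n+1} = x_n - f(x_n)(x_n - x_{n-1})/(f(x_n) - f(x_{n-1}))

Iteration 1:
  f(-0.160000) = -1.147227
  f(1.190000) = 0.818340
  x_2 = 1.190000 - 0.818340×(1.190000 - (-0.160000))/(0.818340 - (-1.147227))
       = 0.627944
Iteration 2:
  f(1.190000) = 0.818340
  f(0.627944) = -0.181293
  x_3 = 0.627944 - (-0.181293)×(0.627944 - 1.190000)/(-0.181293 - 0.818340)
       = 0.729878
Iteration 3:
  f(0.627944) = -0.181293
  f(0.729878) = -0.015377
  x_4 = 0.729878 - (-0.015377)×(0.729878 - 0.627944)/(-0.015377 - (-0.181293))
       = 0.739326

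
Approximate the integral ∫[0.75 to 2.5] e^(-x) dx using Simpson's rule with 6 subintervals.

f(x) = e^(-x)
a = 0.75, b = 2.5, n = 6
h = (b - a)/n = 0.291667

Simpson's rule: (h/3)[f(x₀) + 4f(x₁) + 2f(x₂) + ... + f(xₙ)]

x_0 = 0.7500, f(x_0) = 0.472367, coefficient = 1
x_1 = 1.0417, f(x_1) = 0.352866, coefficient = 4
x_2 = 1.3333, f(x_2) = 0.263597, coefficient = 2
x_3 = 1.6250, f(x_3) = 0.196912, coefficient = 4
x_4 = 1.9167, f(x_4) = 0.147096, coefficient = 2
x_5 = 2.2083, f(x_5) = 0.109884, coefficient = 4
x_6 = 2.5000, f(x_6) = 0.082085, coefficient = 1

I ≈ (0.291667/3) × 4.014484 = 0.390297
Exact value: 0.390282
Error: 0.000016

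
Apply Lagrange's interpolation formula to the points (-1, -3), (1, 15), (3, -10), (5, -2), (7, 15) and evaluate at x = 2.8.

Lagrange interpolation formula:
P(x) = Σ yᵢ × Lᵢ(x)
where Lᵢ(x) = Π_{j≠i} (x - xⱼ)/(xᵢ - xⱼ)

L_0(2.8) = (2.8 - 1)/(-1 - 1) × (2.8 - 3)/(-1 - 3) × (2.8 - 5)/(-1 - 5) × (2.8 - 7)/(-1 - 7) = -0.008663
L_1(2.8) = (2.8 - (-1))/(1 - (-1)) × (2.8 - 3)/(1 - 3) × (2.8 - 5)/(1 - 5) × (2.8 - 7)/(1 - 7) = 0.073150
L_2(2.8) = (2.8 - (-1))/(3 - (-1)) × (2.8 - 1)/(3 - 1) × (2.8 - 5)/(3 - 5) × (2.8 - 7)/(3 - 7) = 0.987525
L_3(2.8) = (2.8 - (-1))/(5 - (-1)) × (2.8 - 1)/(5 - 1) × (2.8 - 3)/(5 - 3) × (2.8 - 7)/(5 - 7) = -0.059850
L_4(2.8) = (2.8 - (-1))/(7 - (-1)) × (2.8 - 1)/(7 - 1) × (2.8 - 3)/(7 - 3) × (2.8 - 5)/(7 - 5) = 0.007838

P(2.8) = (-3)×L_0(2.8) + 15×L_1(2.8) + (-10)×L_2(2.8) + (-2)×L_3(2.8) + 15×L_4(2.8)
P(2.8) = -8.514750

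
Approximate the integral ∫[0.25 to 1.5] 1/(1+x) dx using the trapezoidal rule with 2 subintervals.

f(x) = 1/(1+x)
a = 0.25, b = 1.5, n = 2
h = (b - a)/n = 0.625000

Trapezoidal rule: (h/2)[f(x₀) + 2f(x₁) + 2f(x₂) + ... + f(xₙ)]

x_0 = 0.2500, f(x_0) = 0.800000, coefficient = 1
x_1 = 0.8750, f(x_1) = 0.533333, coefficient = 2
x_2 = 1.5000, f(x_2) = 0.400000, coefficient = 1

I ≈ (0.625000/2) × 2.266667 = 0.708333
Exact value: 0.693147
Error: 0.015186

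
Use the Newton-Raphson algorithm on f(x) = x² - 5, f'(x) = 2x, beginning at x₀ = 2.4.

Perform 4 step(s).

f(x) = x² - 5
f'(x) = 2x
x₀ = 2.4

Newton-Raphson formula: x_{n+1} = x_n - f(x_n)/f'(x_n)

Iteration 1:
  f(2.400000) = 0.760000
  f'(2.400000) = 4.800000
  x_1 = 2.400000 - 0.760000/4.800000 = 2.241667
Iteration 2:
  f(2.241667) = 0.025069
  f'(2.241667) = 4.483333
  x_2 = 2.241667 - 0.025069/4.483333 = 2.236075
Iteration 3:
  f(2.236075) = 0.000031
  f'(2.236075) = 4.472150
  x_3 = 2.236075 - 0.000031/4.472150 = 2.236068
Iteration 4:
  f(2.236068) = 0.000000
  f'(2.236068) = 4.472136
  x_4 = 2.236068 - 0.000000/4.472136 = 2.236068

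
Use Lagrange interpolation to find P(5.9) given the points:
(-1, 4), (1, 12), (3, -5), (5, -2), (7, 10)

Lagrange interpolation formula:
P(x) = Σ yᵢ × Lᵢ(x)
where Lᵢ(x) = Π_{j≠i} (x - xⱼ)/(xᵢ - xⱼ)

L_0(5.9) = (5.9 - 1)/(-1 - 1) × (5.9 - 3)/(-1 - 3) × (5.9 - 5)/(-1 - 5) × (5.9 - 7)/(-1 - 7) = -0.036635
L_1(5.9) = (5.9 - (-1))/(1 - (-1)) × (5.9 - 3)/(1 - 3) × (5.9 - 5)/(1 - 5) × (5.9 - 7)/(1 - 7) = 0.206353
L_2(5.9) = (5.9 - (-1))/(3 - (-1)) × (5.9 - 1)/(3 - 1) × (5.9 - 5)/(3 - 5) × (5.9 - 7)/(3 - 7) = -0.522998
L_3(5.9) = (5.9 - (-1))/(5 - (-1)) × (5.9 - 1)/(5 - 1) × (5.9 - 3)/(5 - 3) × (5.9 - 7)/(5 - 7) = 1.123478
L_4(5.9) = (5.9 - (-1))/(7 - (-1)) × (5.9 - 1)/(7 - 1) × (5.9 - 3)/(7 - 3) × (5.9 - 5)/(7 - 5) = 0.229802

P(5.9) = 4×L_0(5.9) + 12×L_1(5.9) + (-5)×L_2(5.9) + (-2)×L_3(5.9) + 10×L_4(5.9)
P(5.9) = 4.995756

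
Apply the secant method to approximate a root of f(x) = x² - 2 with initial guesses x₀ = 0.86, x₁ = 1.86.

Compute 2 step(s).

f(x) = x² - 2
x₀ = 0.86, x₁ = 1.86

Secant formula: x_{n+1} = x_n - f(x_n)(x_n - x_{n-1})/(f(x_n) - f(x_{n-1}))

Iteration 1:
  f(0.860000) = -1.260400
  f(1.860000) = 1.459600
  x_2 = 1.860000 - 1.459600×(1.860000 - 0.860000)/(1.459600 - (-1.260400))
       = 1.323382
Iteration 2:
  f(1.860000) = 1.459600
  f(1.323382) = -0.248659
  x_3 = 1.323382 - (-0.248659)×(1.323382 - 1.860000)/(-0.248659 - 1.459600)
       = 1.401494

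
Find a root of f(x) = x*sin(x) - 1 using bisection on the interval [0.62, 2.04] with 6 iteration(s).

f(x) = x*sin(x) - 1
Initial interval: [0.62, 2.04]

Iteration 1:
  c_1 = (0.620000 + 2.040000)/2 = 1.330000
  f(c_1) = f(1.330000) = 0.291627
  f(a) × f(c) < 0, new interval: [0.620000, 1.330000]
Iteration 2:
  c_2 = (0.620000 + 1.330000)/2 = 0.975000
  f(c_2) = f(0.975000) = -0.192991
  f(a) × f(c) ≥ 0, new interval: [0.975000, 1.330000]
Iteration 3:
  c_3 = (0.975000 + 1.330000)/2 = 1.152500
  f(c_3) = f(1.152500) = 0.053134
  f(a) × f(c) < 0, new interval: [0.975000, 1.152500]
Iteration 4:
  c_4 = (0.975000 + 1.152500)/2 = 1.063750
  f(c_4) = f(1.063750) = -0.070088
  f(a) × f(c) ≥ 0, new interval: [1.063750, 1.152500]
Iteration 5:
  c_5 = (1.063750 + 1.152500)/2 = 1.108125
  f(c_5) = f(1.108125) = -0.008380
  f(a) × f(c) ≥ 0, new interval: [1.108125, 1.152500]
Iteration 6:
  c_6 = (1.108125 + 1.152500)/2 = 1.130313
  f(c_6) = f(1.130313) = 0.022419
  f(a) × f(c) < 0, new interval: [1.108125, 1.130313]

After 6 iteration(s), the approximation is c_6 = 1.130313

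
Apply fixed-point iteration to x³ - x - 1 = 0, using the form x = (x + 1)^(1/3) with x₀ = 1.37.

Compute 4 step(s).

Equation: x³ - x - 1 = 0
Fixed-point form: x = (x + 1)^(1/3)
x₀ = 1.37

x_1 = g(1.370000) = 1.333264
x_2 = g(1.333264) = 1.326339
x_3 = g(1.326339) = 1.325026
x_4 = g(1.325026) = 1.324776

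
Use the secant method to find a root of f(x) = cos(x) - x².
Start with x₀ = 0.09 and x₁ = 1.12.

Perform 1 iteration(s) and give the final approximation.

f(x) = cos(x) - x²
x₀ = 0.09, x₁ = 1.12

Secant formula: x_{n+1} = x_n - f(x_n)(x_n - x_{n-1})/(f(x_n) - f(x_{n-1}))

Iteration 1:
  f(0.090000) = 0.987853
  f(1.120000) = -0.818718
  x_2 = 1.120000 - (-0.818718)×(1.120000 - 0.090000)/(-0.818718 - 0.987853)
       = 0.653215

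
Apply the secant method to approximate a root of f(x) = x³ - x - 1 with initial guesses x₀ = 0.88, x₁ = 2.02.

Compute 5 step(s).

f(x) = x³ - x - 1
x₀ = 0.88, x₁ = 2.02

Secant formula: x_{n+1} = x_n - f(x_n)(x_n - x_{n-1})/(f(x_n) - f(x_{n-1}))

Iteration 1:
  f(0.880000) = -1.198528
  f(2.020000) = 5.222408
  x_2 = 2.020000 - 5.222408×(2.020000 - 0.880000)/(5.222408 - (-1.198528))
       = 1.092792
Iteration 2:
  f(2.020000) = 5.222408
  f(1.092792) = -0.787787
  x_3 = 1.092792 - (-0.787787)×(1.092792 - 2.020000)/(-0.787787 - 5.222408)
       = 1.214326
Iteration 3:
  f(1.092792) = -0.787787
  f(1.214326) = -0.423697
  x_4 = 1.214326 - (-0.423697)×(1.214326 - 1.092792)/(-0.423697 - (-0.787787))
       = 1.355757
Iteration 4:
  f(1.214326) = -0.423697
  f(1.355757) = 0.136228
  x_5 = 1.355757 - 0.136228×(1.355757 - 1.214326)/(0.136228 - (-0.423697))
       = 1.321347
Iteration 5:
  f(1.355757) = 0.136228
  f(1.321347) = -0.014330
  x_6 = 1.321347 - (-0.014330)×(1.321347 - 1.355757)/(-0.014330 - 0.136228)
       = 1.324622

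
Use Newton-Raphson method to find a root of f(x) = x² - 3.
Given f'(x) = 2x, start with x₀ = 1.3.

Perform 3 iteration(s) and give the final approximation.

f(x) = x² - 3
f'(x) = 2x
x₀ = 1.3

Newton-Raphson formula: x_{n+1} = x_n - f(x_n)/f'(x_n)

Iteration 1:
  f(1.300000) = -1.310000
  f'(1.300000) = 2.600000
  x_1 = 1.300000 - (-1.310000)/2.600000 = 1.803846
Iteration 2:
  f(1.803846) = 0.253861
  f'(1.803846) = 3.607692
  x_2 = 1.803846 - 0.253861/3.607692 = 1.733480
Iteration 3:
  f(1.733480) = 0.004951
  f'(1.733480) = 3.466959
  x_3 = 1.733480 - 0.004951/3.466959 = 1.732051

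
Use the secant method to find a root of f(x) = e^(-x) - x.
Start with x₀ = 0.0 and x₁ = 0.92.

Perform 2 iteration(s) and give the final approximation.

f(x) = e^(-x) - x
x₀ = 0.0, x₁ = 0.92

Secant formula: x_{n+1} = x_n - f(x_n)(x_n - x_{n-1})/(f(x_n) - f(x_{n-1}))

Iteration 1:
  f(0.000000) = 1.000000
  f(0.920000) = -0.521481
  x_2 = 0.920000 - (-0.521481)×(0.920000 - 0.000000)/(-0.521481 - 1.000000)
       = 0.604674
Iteration 2:
  f(0.920000) = -0.521481
  f(0.604674) = -0.058422
  x_3 = 0.604674 - (-0.058422)×(0.604674 - 0.920000)/(-0.058422 - (-0.521481))
       = 0.564891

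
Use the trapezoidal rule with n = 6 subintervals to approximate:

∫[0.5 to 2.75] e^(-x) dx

f(x) = e^(-x)
a = 0.5, b = 2.75, n = 6
h = (b - a)/n = 0.375000

Trapezoidal rule: (h/2)[f(x₀) + 2f(x₁) + 2f(x₂) + ... + f(xₙ)]

x_0 = 0.5000, f(x_0) = 0.606531, coefficient = 1
x_1 = 0.8750, f(x_1) = 0.416862, coefficient = 2
x_2 = 1.2500, f(x_2) = 0.286505, coefficient = 2
x_3 = 1.6250, f(x_3) = 0.196912, coefficient = 2
x_4 = 2.0000, f(x_4) = 0.135335, coefficient = 2
x_5 = 2.3750, f(x_5) = 0.093014, coefficient = 2
x_6 = 2.7500, f(x_6) = 0.063928, coefficient = 1

I ≈ (0.375000/2) × 2.927715 = 0.548947
Exact value: 0.542603
Error: 0.006344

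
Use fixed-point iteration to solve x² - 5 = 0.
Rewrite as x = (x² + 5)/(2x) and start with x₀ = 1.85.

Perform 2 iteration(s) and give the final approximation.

Equation: x² - 5 = 0
Fixed-point form: x = (x² + 5)/(2x)
x₀ = 1.85

x_1 = g(1.850000) = 2.276351
x_2 = g(2.276351) = 2.236424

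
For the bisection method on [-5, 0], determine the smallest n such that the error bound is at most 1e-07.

We need (b-a)/2^n ≤ 1e-07
(0 - (-5))/2^n ≤ 1e-07
5/2^n ≤ 1e-07
2^n ≥ 50000000
n ≥ log₂(50000000) = 25.58
n ≥ 26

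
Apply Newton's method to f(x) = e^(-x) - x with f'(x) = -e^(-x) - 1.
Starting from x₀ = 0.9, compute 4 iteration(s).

f(x) = e^(-x) - x
f'(x) = -e^(-x) - 1
x₀ = 0.9

Newton-Raphson formula: x_{n+1} = x_n - f(x_n)/f'(x_n)

Iteration 1:
  f(0.900000) = -0.493430
  f'(0.900000) = -1.406570
  x_1 = 0.900000 - (-0.493430)/(-1.406570) = 0.549196
Iteration 2:
  f(0.549196) = 0.028218
  f'(0.549196) = -1.577414
  x_2 = 0.549196 - 0.028218/(-1.577414) = 0.567085
Iteration 3:
  f(0.567085) = 0.000092
  f'(0.567085) = -1.567177
  x_3 = 0.567085 - 0.000092/(-1.567177) = 0.567143
Iteration 4:
  f(0.567143) = 0.000000
  f'(0.567143) = -1.567143
  x_4 = 0.567143 - 0.000000/(-1.567143) = 0.567143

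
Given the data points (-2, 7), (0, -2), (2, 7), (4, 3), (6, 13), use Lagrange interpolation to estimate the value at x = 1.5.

Lagrange interpolation formula:
P(x) = Σ yᵢ × Lᵢ(x)
where Lᵢ(x) = Π_{j≠i} (x - xⱼ)/(xᵢ - xⱼ)

L_0(1.5) = (1.5 - 0)/(-2 - 0) × (1.5 - 2)/(-2 - 2) × (1.5 - 4)/(-2 - 4) × (1.5 - 6)/(-2 - 6) = -0.021973
L_1(1.5) = (1.5 - (-2))/(0 - (-2)) × (1.5 - 2)/(0 - 2) × (1.5 - 4)/(0 - 4) × (1.5 - 6)/(0 - 6) = 0.205078
L_2(1.5) = (1.5 - (-2))/(2 - (-2)) × (1.5 - 0)/(2 - 0) × (1.5 - 4)/(2 - 4) × (1.5 - 6)/(2 - 6) = 0.922852
L_3(1.5) = (1.5 - (-2))/(4 - (-2)) × (1.5 - 0)/(4 - 0) × (1.5 - 2)/(4 - 2) × (1.5 - 6)/(4 - 6) = -0.123047
L_4(1.5) = (1.5 - (-2))/(6 - (-2)) × (1.5 - 0)/(6 - 0) × (1.5 - 2)/(6 - 2) × (1.5 - 4)/(6 - 4) = 0.017090

P(1.5) = 7×L_0(1.5) + (-2)×L_1(1.5) + 7×L_2(1.5) + 3×L_3(1.5) + 13×L_4(1.5)
P(1.5) = 5.749023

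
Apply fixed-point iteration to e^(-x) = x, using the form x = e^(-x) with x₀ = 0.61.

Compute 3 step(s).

Equation: e^(-x) = x
Fixed-point form: x = e^(-x)
x₀ = 0.61

x_1 = g(0.610000) = 0.543351
x_2 = g(0.543351) = 0.580799
x_3 = g(0.580799) = 0.559451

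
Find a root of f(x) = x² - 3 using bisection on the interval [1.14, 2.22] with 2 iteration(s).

f(x) = x² - 3
Initial interval: [1.14, 2.22]

Iteration 1:
  c_1 = (1.140000 + 2.220000)/2 = 1.680000
  f(c_1) = f(1.680000) = -0.177600
  f(a) × f(c) ≥ 0, new interval: [1.680000, 2.220000]
Iteration 2:
  c_2 = (1.680000 + 2.220000)/2 = 1.950000
  f(c_2) = f(1.950000) = 0.802500
  f(a) × f(c) < 0, new interval: [1.680000, 1.950000]

After 2 iteration(s), the approximation is c_2 = 1.950000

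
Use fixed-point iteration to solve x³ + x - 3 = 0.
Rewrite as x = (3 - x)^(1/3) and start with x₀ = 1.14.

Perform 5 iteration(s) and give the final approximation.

Equation: x³ + x - 3 = 0
Fixed-point form: x = (3 - x)^(1/3)
x₀ = 1.14

x_1 = g(1.140000) = 1.229809
x_2 = g(1.229809) = 1.209688
x_3 = g(1.209688) = 1.214254
x_4 = g(1.214254) = 1.213221
x_5 = g(1.213221) = 1.213455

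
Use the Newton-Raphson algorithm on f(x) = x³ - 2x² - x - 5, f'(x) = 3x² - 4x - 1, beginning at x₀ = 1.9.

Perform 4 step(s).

f(x) = x³ - 2x² - x - 5
f'(x) = 3x² - 4x - 1
x₀ = 1.9

Newton-Raphson formula: x_{n+1} = x_n - f(x_n)/f'(x_n)

Iteration 1:
  f(1.900000) = -7.261000
  f'(1.900000) = 2.230000
  x_1 = 1.900000 - (-7.261000)/2.230000 = 5.156054
Iteration 2:
  f(5.156054) = 73.747292
  f'(5.156054) = 58.130457
  x_2 = 5.156054 - 73.747292/58.130457 = 3.887402
Iteration 3:
  f(3.887402) = 19.634826
  f'(3.887402) = 28.786081
  x_3 = 3.887402 - 19.634826/28.786081 = 3.205308
Iteration 4:
  f(3.205308) = 4.178023
  f'(3.205308) = 17.000764
  x_4 = 3.205308 - 4.178023/17.000764 = 2.959553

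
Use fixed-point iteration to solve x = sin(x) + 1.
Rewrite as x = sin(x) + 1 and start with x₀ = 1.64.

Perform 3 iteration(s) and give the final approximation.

Equation: x = sin(x) + 1
Fixed-point form: x = sin(x) + 1
x₀ = 1.64

x_1 = g(1.640000) = 1.997606
x_2 = g(1.997606) = 1.910291
x_3 = g(1.910291) = 1.942923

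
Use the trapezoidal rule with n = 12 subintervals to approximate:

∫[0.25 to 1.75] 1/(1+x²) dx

f(x) = 1/(1+x²)
a = 0.25, b = 1.75, n = 12
h = (b - a)/n = 0.125000

Trapezoidal rule: (h/2)[f(x₀) + 2f(x₁) + 2f(x₂) + ... + f(xₙ)]

x_0 = 0.2500, f(x_0) = 0.941176, coefficient = 1
x_1 = 0.3750, f(x_1) = 0.876712, coefficient = 2
x_2 = 0.5000, f(x_2) = 0.800000, coefficient = 2
x_3 = 0.6250, f(x_3) = 0.719101, coefficient = 2
x_4 = 0.7500, f(x_4) = 0.640000, coefficient = 2
x_5 = 0.8750, f(x_5) = 0.566372, coefficient = 2
x_6 = 1.0000, f(x_6) = 0.500000, coefficient = 2
x_7 = 1.1250, f(x_7) = 0.441379, coefficient = 2
x_8 = 1.2500, f(x_8) = 0.390244, coefficient = 2
x_9 = 1.3750, f(x_9) = 0.345946, coefficient = 2
x_10 = 1.5000, f(x_10) = 0.307692, coefficient = 2
x_11 = 1.6250, f(x_11) = 0.274678, coefficient = 2
x_12 = 1.7500, f(x_12) = 0.246154, coefficient = 1

I ≈ (0.125000/2) × 12.911580 = 0.806974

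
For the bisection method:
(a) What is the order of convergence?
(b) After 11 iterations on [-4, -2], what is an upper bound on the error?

(a) Bisection has linear (order 1) convergence; the error is halved each step.

(b) Error bound = (b-a)/2^n = (-2 - (-4))/2^{11}
    = 2/2^{11}

(a) 1 (linear); (b) error ≤ 9.77e-04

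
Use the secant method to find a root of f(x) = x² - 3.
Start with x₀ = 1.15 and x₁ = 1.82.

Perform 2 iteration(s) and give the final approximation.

f(x) = x² - 3
x₀ = 1.15, x₁ = 1.82

Secant formula: x_{n+1} = x_n - f(x_n)(x_n - x_{n-1})/(f(x_n) - f(x_{n-1}))

Iteration 1:
  f(1.150000) = -1.677500
  f(1.820000) = 0.312400
  x_2 = 1.820000 - 0.312400×(1.820000 - 1.150000)/(0.312400 - (-1.677500))
       = 1.714815
Iteration 2:
  f(1.820000) = 0.312400
  f(1.714815) = -0.059410
  x_3 = 1.714815 - (-0.059410)×(1.714815 - 1.820000)/(-0.059410 - 0.312400)
       = 1.731622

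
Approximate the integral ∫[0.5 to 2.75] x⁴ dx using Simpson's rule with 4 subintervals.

f(x) = x⁴
a = 0.5, b = 2.75, n = 4
h = (b - a)/n = 0.562500

Simpson's rule: (h/3)[f(x₀) + 4f(x₁) + 2f(x₂) + ... + f(xₙ)]

x_0 = 0.5000, f(x_0) = 0.062500, coefficient = 1
x_1 = 1.0625, f(x_1) = 1.274429, coefficient = 4
x_2 = 1.6250, f(x_2) = 6.972900, coefficient = 2
x_3 = 2.1875, f(x_3) = 22.897720, coefficient = 4
x_4 = 2.7500, f(x_4) = 57.191406, coefficient = 1

I ≈ (0.562500/3) × 167.888306 = 31.479057
Exact value: 31.449023
Error: 0.030034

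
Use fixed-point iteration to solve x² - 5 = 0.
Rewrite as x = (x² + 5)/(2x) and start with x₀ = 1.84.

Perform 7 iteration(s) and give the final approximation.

Equation: x² - 5 = 0
Fixed-point form: x = (x² + 5)/(2x)
x₀ = 1.84

x_1 = g(1.840000) = 2.278696
x_2 = g(2.278696) = 2.236467
x_3 = g(2.236467) = 2.236068
x_4 = g(2.236068) = 2.236068
x_5 = g(2.236068) = 2.236068
x_6 = g(2.236068) = 2.236068
x_7 = g(2.236068) = 2.236068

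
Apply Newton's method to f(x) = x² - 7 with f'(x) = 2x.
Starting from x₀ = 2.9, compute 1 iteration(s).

f(x) = x² - 7
f'(x) = 2x
x₀ = 2.9

Newton-Raphson formula: x_{n+1} = x_n - f(x_n)/f'(x_n)

Iteration 1:
  f(2.900000) = 1.410000
  f'(2.900000) = 5.800000
  x_1 = 2.900000 - 1.410000/5.800000 = 2.656897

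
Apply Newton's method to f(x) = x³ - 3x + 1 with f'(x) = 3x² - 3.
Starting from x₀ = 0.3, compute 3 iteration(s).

f(x) = x³ - 3x + 1
f'(x) = 3x² - 3
x₀ = 0.3

Newton-Raphson formula: x_{n+1} = x_n - f(x_n)/f'(x_n)

Iteration 1:
  f(0.300000) = 0.127000
  f'(0.300000) = -2.730000
  x_1 = 0.300000 - 0.127000/(-2.730000) = 0.346520
Iteration 2:
  f(0.346520) = 0.002048
  f'(0.346520) = -2.639771
  x_2 = 0.346520 - 0.002048/(-2.639771) = 0.347296
Iteration 3:
  f(0.347296) = 0.000001
  f'(0.347296) = -2.638156
  x_3 = 0.347296 - 0.000001/(-2.638156) = 0.347296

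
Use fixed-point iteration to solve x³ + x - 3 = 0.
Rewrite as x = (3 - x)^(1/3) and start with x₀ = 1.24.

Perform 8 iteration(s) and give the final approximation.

Equation: x³ + x - 3 = 0
Fixed-point form: x = (3 - x)^(1/3)
x₀ = 1.24

x_1 = g(1.240000) = 1.207362
x_2 = g(1.207362) = 1.214780
x_3 = g(1.214780) = 1.213102
x_4 = g(1.213102) = 1.213482
x_5 = g(1.213482) = 1.213396
x_6 = g(1.213396) = 1.213415
x_7 = g(1.213415) = 1.213411
x_8 = g(1.213411) = 1.213412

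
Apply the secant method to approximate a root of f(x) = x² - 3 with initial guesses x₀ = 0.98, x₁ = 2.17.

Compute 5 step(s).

f(x) = x² - 3
x₀ = 0.98, x₁ = 2.17

Secant formula: x_{n+1} = x_n - f(x_n)(x_n - x_{n-1})/(f(x_n) - f(x_{n-1}))

Iteration 1:
  f(0.980000) = -2.039600
  f(2.170000) = 1.708900
  x_2 = 2.170000 - 1.708900×(2.170000 - 0.980000)/(1.708900 - (-2.039600))
       = 1.627492
Iteration 2:
  f(2.170000) = 1.708900
  f(1.627492) = -0.351270
  x_3 = 1.627492 - (-0.351270)×(1.627492 - 2.170000)/(-0.351270 - 1.708900)
       = 1.719992
Iteration 3:
  f(1.627492) = -0.351270
  f(1.719992) = -0.041626
  x_4 = 1.719992 - (-0.041626)×(1.719992 - 1.627492)/(-0.041626 - (-0.351270))
       = 1.732427
Iteration 4:
  f(1.719992) = -0.041626
  f(1.732427) = 0.001305
  x_5 = 1.732427 - 0.001305×(1.732427 - 1.719992)/(0.001305 - (-0.041626))
       = 1.732049
Iteration 5:
  f(1.732427) = 0.001305
  f(1.732049) = -0.000005
  x_6 = 1.732049 - (-0.000005)×(1.732049 - 1.732427)/(-0.000005 - 0.001305)
       = 1.732051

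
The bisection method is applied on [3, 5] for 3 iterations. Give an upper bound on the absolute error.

Bisection error bound: |error| ≤ (b-a)/2^n
|error| ≤ (5 - 3)/2^3 = 2/2^3
|error| ≤ 0.2500000000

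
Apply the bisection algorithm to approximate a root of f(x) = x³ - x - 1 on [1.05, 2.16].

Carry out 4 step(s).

f(x) = x³ - x - 1
Initial interval: [1.05, 2.16]

Iteration 1:
  c_1 = (1.050000 + 2.160000)/2 = 1.605000
  f(c_1) = f(1.605000) = 1.529520
  f(a) × f(c) < 0, new interval: [1.050000, 1.605000]
Iteration 2:
  c_2 = (1.050000 + 1.605000)/2 = 1.327500
  f(c_2) = f(1.327500) = 0.011895
  f(a) × f(c) < 0, new interval: [1.050000, 1.327500]
Iteration 3:
  c_3 = (1.050000 + 1.327500)/2 = 1.188750
  f(c_3) = f(1.188750) = -0.508896
  f(a) × f(c) ≥ 0, new interval: [1.188750, 1.327500]
Iteration 4:
  c_4 = (1.188750 + 1.327500)/2 = 1.258125
  f(c_4) = f(1.258125) = -0.266666
  f(a) × f(c) ≥ 0, new interval: [1.258125, 1.327500]

After 4 iteration(s), the approximation is c_4 = 1.258125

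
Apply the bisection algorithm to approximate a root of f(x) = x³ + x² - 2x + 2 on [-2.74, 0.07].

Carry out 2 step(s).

f(x) = x³ + x² - 2x + 2
Initial interval: [-2.74, 0.07]

Iteration 1:
  c_1 = (-2.740000 + 0.070000)/2 = -1.335000
  f(c_1) = f(-1.335000) = 4.072955
  f(a) × f(c) < 0, new interval: [-2.740000, -1.335000]
Iteration 2:
  c_2 = (-2.740000 + (-1.335000))/2 = -2.037500
  f(c_2) = f(-2.037500) = 1.767916
  f(a) × f(c) < 0, new interval: [-2.740000, -2.037500]

After 2 iteration(s), the approximation is c_2 = -2.037500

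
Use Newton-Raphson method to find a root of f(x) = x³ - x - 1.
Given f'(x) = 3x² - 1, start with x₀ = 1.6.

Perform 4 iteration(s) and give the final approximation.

f(x) = x³ - x - 1
f'(x) = 3x² - 1
x₀ = 1.6

Newton-Raphson formula: x_{n+1} = x_n - f(x_n)/f'(x_n)

Iteration 1:
  f(1.600000) = 1.496000
  f'(1.600000) = 6.680000
  x_1 = 1.600000 - 1.496000/6.680000 = 1.376048
Iteration 2:
  f(1.376048) = 0.229510
  f'(1.376048) = 4.680524
  x_2 = 1.376048 - 0.229510/4.680524 = 1.327013
Iteration 3:
  f(1.327013) = 0.009808
  f'(1.327013) = 4.282890
  x_3 = 1.327013 - 0.009808/4.282890 = 1.324723
Iteration 4:
  f(1.324723) = 0.000021
  f'(1.324723) = 4.264672
  x_4 = 1.324723 - 0.000021/4.264672 = 1.324718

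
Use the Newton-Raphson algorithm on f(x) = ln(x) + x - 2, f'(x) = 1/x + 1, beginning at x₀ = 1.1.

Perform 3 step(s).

f(x) = ln(x) + x - 2
f'(x) = 1/x + 1
x₀ = 1.1

Newton-Raphson formula: x_{n+1} = x_n - f(x_n)/f'(x_n)

Iteration 1:
  f(1.100000) = -0.804690
  f'(1.100000) = 1.909091
  x_1 = 1.100000 - (-0.804690)/1.909091 = 1.521504
Iteration 2:
  f(1.521504) = -0.058796
  f'(1.521504) = 1.657244
  x_2 = 1.521504 - (-0.058796)/1.657244 = 1.556983
Iteration 3:
  f(1.556983) = -0.000268
  f'(1.556983) = 1.642268
  x_3 = 1.556983 - (-0.000268)/1.642268 = 1.557146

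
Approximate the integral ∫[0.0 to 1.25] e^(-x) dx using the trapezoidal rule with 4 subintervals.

f(x) = e^(-x)
a = 0.0, b = 1.25, n = 4
h = (b - a)/n = 0.312500

Trapezoidal rule: (h/2)[f(x₀) + 2f(x₁) + 2f(x₂) + ... + f(xₙ)]

x_0 = 0.0000, f(x_0) = 1.000000, coefficient = 1
x_1 = 0.3125, f(x_1) = 0.731616, coefficient = 2
x_2 = 0.6250, f(x_2) = 0.535261, coefficient = 2
x_3 = 0.9375, f(x_3) = 0.391606, coefficient = 2
x_4 = 1.2500, f(x_4) = 0.286505, coefficient = 1

I ≈ (0.312500/2) × 4.603470 = 0.719292
Exact value: 0.713495
Error: 0.005797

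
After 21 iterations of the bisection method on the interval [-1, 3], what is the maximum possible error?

Bisection error bound: |error| ≤ (b-a)/2^n
|error| ≤ (3 - (-1))/2^21 = 4/2^21
|error| ≤ 0.0000019073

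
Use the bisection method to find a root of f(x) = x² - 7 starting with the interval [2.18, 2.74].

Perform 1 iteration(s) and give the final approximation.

f(x) = x² - 7
Initial interval: [2.18, 2.74]

Iteration 1:
  c_1 = (2.180000 + 2.740000)/2 = 2.460000
  f(c_1) = f(2.460000) = -0.948400
  f(a) × f(c) ≥ 0, new interval: [2.460000, 2.740000]

After 1 iteration(s), the approximation is c_1 = 2.460000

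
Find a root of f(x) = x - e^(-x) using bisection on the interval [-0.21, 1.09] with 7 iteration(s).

f(x) = x - e^(-x)
Initial interval: [-0.21, 1.09]

Iteration 1:
  c_1 = (-0.210000 + 1.090000)/2 = 0.440000
  f(c_1) = f(0.440000) = -0.204036
  f(a) × f(c) ≥ 0, new interval: [0.440000, 1.090000]
Iteration 2:
  c_2 = (0.440000 + 1.090000)/2 = 0.765000
  f(c_2) = f(0.765000) = 0.299666
  f(a) × f(c) < 0, new interval: [0.440000, 0.765000]
Iteration 3:
  c_3 = (0.440000 + 0.765000)/2 = 0.602500
  f(c_3) = f(0.602500) = 0.055059
  f(a) × f(c) < 0, new interval: [0.440000, 0.602500]
Iteration 4:
  c_4 = (0.440000 + 0.602500)/2 = 0.521250
  f(c_4) = f(0.521250) = -0.072528
  f(a) × f(c) ≥ 0, new interval: [0.521250, 0.602500]
Iteration 5:
  c_5 = (0.521250 + 0.602500)/2 = 0.561875
  f(c_5) = f(0.561875) = -0.008264
  f(a) × f(c) ≥ 0, new interval: [0.561875, 0.602500]
Iteration 6:
  c_6 = (0.561875 + 0.602500)/2 = 0.582188
  f(c_6) = f(0.582188) = 0.023513
  f(a) × f(c) < 0, new interval: [0.561875, 0.582188]
Iteration 7:
  c_7 = (0.561875 + 0.582188)/2 = 0.572031
  f(c_7) = f(0.572031) = 0.007653
  f(a) × f(c) < 0, new interval: [0.561875, 0.572031]

After 7 iteration(s), the approximation is c_7 = 0.572031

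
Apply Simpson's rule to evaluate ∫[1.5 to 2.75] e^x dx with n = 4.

f(x) = e^x
a = 1.5, b = 2.75, n = 4
h = (b - a)/n = 0.312500

Simpson's rule: (h/3)[f(x₀) + 4f(x₁) + 2f(x₂) + ... + f(xₙ)]

x_0 = 1.5000, f(x_0) = 4.481689, coefficient = 1
x_1 = 1.8125, f(x_1) = 6.125743, coefficient = 4
x_2 = 2.1250, f(x_2) = 8.372897, coefficient = 2
x_3 = 2.4375, f(x_3) = 11.444394, coefficient = 4
x_4 = 2.7500, f(x_4) = 15.642632, coefficient = 1

I ≈ (0.312500/3) × 107.150662 = 11.161527
Exact value: 11.160943
Error: 0.000585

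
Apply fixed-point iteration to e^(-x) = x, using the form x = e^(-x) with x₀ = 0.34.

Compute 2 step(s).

Equation: e^(-x) = x
Fixed-point form: x = e^(-x)
x₀ = 0.34

x_1 = g(0.340000) = 0.711770
x_2 = g(0.711770) = 0.490775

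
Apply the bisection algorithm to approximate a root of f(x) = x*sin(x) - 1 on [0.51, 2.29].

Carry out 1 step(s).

f(x) = x*sin(x) - 1
Initial interval: [0.51, 2.29]

Iteration 1:
  c_1 = (0.510000 + 2.290000)/2 = 1.400000
  f(c_1) = f(1.400000) = 0.379630
  f(a) × f(c) < 0, new interval: [0.510000, 1.400000]

After 1 iteration(s), the approximation is c_1 = 1.400000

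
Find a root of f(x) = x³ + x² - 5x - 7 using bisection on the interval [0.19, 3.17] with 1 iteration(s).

f(x) = x³ + x² - 5x - 7
Initial interval: [0.19, 3.17]

Iteration 1:
  c_1 = (0.190000 + 3.170000)/2 = 1.680000
  f(c_1) = f(1.680000) = -7.835968
  f(a) × f(c) ≥ 0, new interval: [1.680000, 3.170000]

After 1 iteration(s), the approximation is c_1 = 1.680000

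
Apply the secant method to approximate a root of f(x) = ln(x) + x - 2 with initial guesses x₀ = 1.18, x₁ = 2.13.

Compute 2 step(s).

f(x) = ln(x) + x - 2
x₀ = 1.18, x₁ = 2.13

Secant formula: x_{n+1} = x_n - f(x_n)(x_n - x_{n-1})/(f(x_n) - f(x_{n-1}))

Iteration 1:
  f(1.180000) = -0.654486
  f(2.130000) = 0.886122
  x_2 = 2.130000 - 0.886122×(2.130000 - 1.180000)/(0.886122 - (-0.654486))
       = 1.583582
Iteration 2:
  f(2.130000) = 0.886122
  f(1.583582) = 0.043271
  x_3 = 1.583582 - 0.043271×(1.583582 - 2.130000)/(0.043271 - 0.886122)
       = 1.555529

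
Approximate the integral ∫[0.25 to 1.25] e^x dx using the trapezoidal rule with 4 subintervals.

f(x) = e^x
a = 0.25, b = 1.25, n = 4
h = (b - a)/n = 0.250000

Trapezoidal rule: (h/2)[f(x₀) + 2f(x₁) + 2f(x₂) + ... + f(xₙ)]

x_0 = 0.2500, f(x_0) = 1.284025, coefficient = 1
x_1 = 0.5000, f(x_1) = 1.648721, coefficient = 2
x_2 = 0.7500, f(x_2) = 2.117000, coefficient = 2
x_3 = 1.0000, f(x_3) = 2.718282, coefficient = 2
x_4 = 1.2500, f(x_4) = 3.490343, coefficient = 1

I ≈ (0.250000/2) × 17.742375 = 2.217797
Exact value: 2.206318
Error: 0.011479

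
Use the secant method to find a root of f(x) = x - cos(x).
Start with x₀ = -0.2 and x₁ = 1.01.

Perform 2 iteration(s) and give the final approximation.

f(x) = x - cos(x)
x₀ = -0.2, x₁ = 1.01

Secant formula: x_{n+1} = x_n - f(x_n)(x_n - x_{n-1})/(f(x_n) - f(x_{n-1}))

Iteration 1:
  f(-0.200000) = -1.180067
  f(1.010000) = 0.478139
  x_2 = 1.010000 - 0.478139×(1.010000 - (-0.200000))/(0.478139 - (-1.180067))
       = 0.661100
Iteration 2:
  f(1.010000) = 0.478139
  f(0.661100) = -0.128218
  x_3 = 0.661100 - (-0.128218)×(0.661100 - 1.010000)/(-0.128218 - 0.478139)
       = 0.734877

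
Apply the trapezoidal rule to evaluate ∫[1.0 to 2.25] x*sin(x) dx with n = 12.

f(x) = x*sin(x)
a = 1.0, b = 2.25, n = 12
h = (b - a)/n = 0.104167

Trapezoidal rule: (h/2)[f(x₀) + 2f(x₁) + 2f(x₂) + ... + f(xₙ)]

x_0 = 1.0000, f(x_0) = 0.841471, coefficient = 1
x_1 = 1.1042, f(x_1) = 0.986120, coefficient = 2
x_2 = 1.2083, f(x_2) = 1.129823, coefficient = 2
x_3 = 1.3125, f(x_3) = 1.268960, coefficient = 2
x_4 = 1.4167, f(x_4) = 1.399873, coefficient = 2
x_5 = 1.5208, f(x_5) = 1.518935, coefficient = 2
x_6 = 1.6250, f(x_6) = 1.622613, coefficient = 2
x_7 = 1.7292, f(x_7) = 1.707527, coefficient = 2
x_8 = 1.8333, f(x_8) = 1.770514, coefficient = 2
x_9 = 1.9375, f(x_9) = 1.808684, coefficient = 2
x_10 = 2.0417, f(x_10) = 1.819480, coefficient = 2
x_11 = 2.1458, f(x_11) = 1.800724, coefficient = 2
x_12 = 2.2500, f(x_12) = 1.750665, coefficient = 1

I ≈ (0.104167/2) × 36.258642 = 1.888471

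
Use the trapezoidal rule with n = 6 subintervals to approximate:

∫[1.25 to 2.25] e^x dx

f(x) = e^x
a = 1.25, b = 2.25, n = 6
h = (b - a)/n = 0.166667

Trapezoidal rule: (h/2)[f(x₀) + 2f(x₁) + 2f(x₂) + ... + f(xₙ)]

x_0 = 1.2500, f(x_0) = 3.490343, coefficient = 1
x_1 = 1.4167, f(x_1) = 4.123353, coefficient = 2
x_2 = 1.5833, f(x_2) = 4.871166, coefficient = 2
x_3 = 1.7500, f(x_3) = 5.754603, coefficient = 2
x_4 = 1.9167, f(x_4) = 6.798260, coefficient = 2
x_5 = 2.0833, f(x_5) = 8.031195, coefficient = 2
x_6 = 2.2500, f(x_6) = 9.487736, coefficient = 1

I ≈ (0.166667/2) × 72.135232 = 6.011269
Exact value: 5.997393
Error: 0.013876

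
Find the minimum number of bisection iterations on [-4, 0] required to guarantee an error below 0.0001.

We need (b-a)/2^n ≤ 0.0001
(0 - (-4))/2^n ≤ 0.0001
4/2^n ≤ 0.0001
2^n ≥ 40000
n ≥ log₂(40000) = 15.29
n ≥ 16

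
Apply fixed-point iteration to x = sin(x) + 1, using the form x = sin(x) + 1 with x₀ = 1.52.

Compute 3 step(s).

Equation: x = sin(x) + 1
Fixed-point form: x = sin(x) + 1
x₀ = 1.52

x_1 = g(1.520000) = 1.998710
x_2 = g(1.998710) = 1.909833
x_3 = g(1.909833) = 1.943075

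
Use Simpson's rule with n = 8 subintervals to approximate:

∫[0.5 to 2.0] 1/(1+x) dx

f(x) = 1/(1+x)
a = 0.5, b = 2.0, n = 8
h = (b - a)/n = 0.187500

Simpson's rule: (h/3)[f(x₀) + 4f(x₁) + 2f(x₂) + ... + f(xₙ)]

x_0 = 0.5000, f(x_0) = 0.666667, coefficient = 1
x_1 = 0.6875, f(x_1) = 0.592593, coefficient = 4
x_2 = 0.8750, f(x_2) = 0.533333, coefficient = 2
x_3 = 1.0625, f(x_3) = 0.484848, coefficient = 4
x_4 = 1.2500, f(x_4) = 0.444444, coefficient = 2
x_5 = 1.4375, f(x_5) = 0.410256, coefficient = 4
x_6 = 1.6250, f(x_6) = 0.380952, coefficient = 2
x_7 = 1.8125, f(x_7) = 0.355556, coefficient = 4
x_8 = 2.0000, f(x_8) = 0.333333, coefficient = 1

I ≈ (0.187500/3) × 11.090472 = 0.693155
Exact value: 0.693147
Error: 0.000007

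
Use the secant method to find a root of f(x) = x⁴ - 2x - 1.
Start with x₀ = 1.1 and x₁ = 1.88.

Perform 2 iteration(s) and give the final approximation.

f(x) = x⁴ - 2x - 1
x₀ = 1.1, x₁ = 1.88

Secant formula: x_{n+1} = x_n - f(x_n)(x_n - x_{n-1})/(f(x_n) - f(x_{n-1}))

Iteration 1:
  f(1.100000) = -1.735900
  f(1.880000) = 7.731983
  x_2 = 1.880000 - 7.731983×(1.880000 - 1.100000)/(7.731983 - (-1.735900))
       = 1.243010
Iteration 2:
  f(1.880000) = 7.731983
  f(1.243010) = -1.098767
  x_3 = 1.243010 - (-1.098767)×(1.243010 - 1.880000)/(-1.098767 - 7.731983)
       = 1.322268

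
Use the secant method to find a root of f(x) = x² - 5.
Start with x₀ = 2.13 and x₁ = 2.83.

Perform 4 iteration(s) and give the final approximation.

f(x) = x² - 5
x₀ = 2.13, x₁ = 2.83

Secant formula: x_{n+1} = x_n - f(x_n)(x_n - x_{n-1})/(f(x_n) - f(x_{n-1}))

Iteration 1:
  f(2.130000) = -0.463100
  f(2.830000) = 3.008900
  x_2 = 2.830000 - 3.008900×(2.830000 - 2.130000)/(3.008900 - (-0.463100))
       = 2.223367
Iteration 2:
  f(2.830000) = 3.008900
  f(2.223367) = -0.056639
  x_3 = 2.223367 - (-0.056639)×(2.223367 - 2.830000)/(-0.056639 - 3.008900)
       = 2.234575
Iteration 3:
  f(2.223367) = -0.056639
  f(2.234575) = -0.006674
  x_4 = 2.234575 - (-0.006674)×(2.234575 - 2.223367)/(-0.006674 - (-0.056639))
       = 2.236072
Iteration 4:
  f(2.234575) = -0.006674
  f(2.236072) = 0.000019
  x_5 = 2.236072 - 0.000019×(2.236072 - 2.234575)/(0.000019 - (-0.006674))
       = 2.236068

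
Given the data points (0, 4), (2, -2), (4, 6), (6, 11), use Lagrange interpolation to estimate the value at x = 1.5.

Lagrange interpolation formula:
P(x) = Σ yᵢ × Lᵢ(x)
where Lᵢ(x) = Π_{j≠i} (x - xⱼ)/(xᵢ - xⱼ)

L_0(1.5) = (1.5 - 2)/(0 - 2) × (1.5 - 4)/(0 - 4) × (1.5 - 6)/(0 - 6) = 0.117188
L_1(1.5) = (1.5 - 0)/(2 - 0) × (1.5 - 4)/(2 - 4) × (1.5 - 6)/(2 - 6) = 1.054688
L_2(1.5) = (1.5 - 0)/(4 - 0) × (1.5 - 2)/(4 - 2) × (1.5 - 6)/(4 - 6) = -0.210938
L_3(1.5) = (1.5 - 0)/(6 - 0) × (1.5 - 2)/(6 - 2) × (1.5 - 4)/(6 - 4) = 0.039062

P(1.5) = 4×L_0(1.5) + (-2)×L_1(1.5) + 6×L_2(1.5) + 11×L_3(1.5)
P(1.5) = -2.476562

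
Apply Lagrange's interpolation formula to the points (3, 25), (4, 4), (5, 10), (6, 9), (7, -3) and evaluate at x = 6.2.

Lagrange interpolation formula:
P(x) = Σ yᵢ × Lᵢ(x)
where Lᵢ(x) = Π_{j≠i} (x - xⱼ)/(xᵢ - xⱼ)

L_0(6.2) = (6.2 - 4)/(3 - 4) × (6.2 - 5)/(3 - 5) × (6.2 - 6)/(3 - 6) × (6.2 - 7)/(3 - 7) = -0.017600
L_1(6.2) = (6.2 - 3)/(4 - 3) × (6.2 - 5)/(4 - 5) × (6.2 - 6)/(4 - 6) × (6.2 - 7)/(4 - 7) = 0.102400
L_2(6.2) = (6.2 - 3)/(5 - 3) × (6.2 - 4)/(5 - 4) × (6.2 - 6)/(5 - 6) × (6.2 - 7)/(5 - 7) = -0.281600
L_3(6.2) = (6.2 - 3)/(6 - 3) × (6.2 - 4)/(6 - 4) × (6.2 - 5)/(6 - 5) × (6.2 - 7)/(6 - 7) = 1.126400
L_4(6.2) = (6.2 - 3)/(7 - 3) × (6.2 - 4)/(7 - 4) × (6.2 - 5)/(7 - 5) × (6.2 - 6)/(7 - 6) = 0.070400

P(6.2) = 25×L_0(6.2) + 4×L_1(6.2) + 10×L_2(6.2) + 9×L_3(6.2) + (-3)×L_4(6.2)
P(6.2) = 7.080000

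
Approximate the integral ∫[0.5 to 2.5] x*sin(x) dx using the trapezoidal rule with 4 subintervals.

f(x) = x*sin(x)
a = 0.5, b = 2.5, n = 4
h = (b - a)/n = 0.500000

Trapezoidal rule: (h/2)[f(x₀) + 2f(x₁) + 2f(x₂) + ... + f(xₙ)]

x_0 = 0.5000, f(x_0) = 0.239713, coefficient = 1
x_1 = 1.0000, f(x_1) = 0.841471, coefficient = 2
x_2 = 1.5000, f(x_2) = 1.496242, coefficient = 2
x_3 = 2.0000, f(x_3) = 1.818595, coefficient = 2
x_4 = 2.5000, f(x_4) = 1.496180, coefficient = 1

I ≈ (0.500000/2) × 10.048510 = 2.512127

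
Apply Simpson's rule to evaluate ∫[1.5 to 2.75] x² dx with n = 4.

f(x) = x²
a = 1.5, b = 2.75, n = 4
h = (b - a)/n = 0.312500

Simpson's rule: (h/3)[f(x₀) + 4f(x₁) + 2f(x₂) + ... + f(xₙ)]

x_0 = 1.5000, f(x_0) = 2.250000, coefficient = 1
x_1 = 1.8125, f(x_1) = 3.285156, coefficient = 4
x_2 = 2.1250, f(x_2) = 4.515625, coefficient = 2
x_3 = 2.4375, f(x_3) = 5.941406, coefficient = 4
x_4 = 2.7500, f(x_4) = 7.562500, coefficient = 1

I ≈ (0.312500/3) × 55.750000 = 5.807292
Exact value: 5.807292
Error: 0.000000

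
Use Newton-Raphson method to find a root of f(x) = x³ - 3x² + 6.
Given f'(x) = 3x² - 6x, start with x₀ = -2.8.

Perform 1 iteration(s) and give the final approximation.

f(x) = x³ - 3x² + 6
f'(x) = 3x² - 6x
x₀ = -2.8

Newton-Raphson formula: x_{n+1} = x_n - f(x_n)/f'(x_n)

Iteration 1:
  f(-2.800000) = -39.472000
  f'(-2.800000) = 40.320000
  x_1 = -2.800000 - (-39.472000)/40.320000 = -1.821032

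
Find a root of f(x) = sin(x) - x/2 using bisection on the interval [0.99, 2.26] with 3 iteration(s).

f(x) = sin(x) - x/2
Initial interval: [0.99, 2.26]

Iteration 1:
  c_1 = (0.990000 + 2.260000)/2 = 1.625000
  f(c_1) = f(1.625000) = 0.186031
  f(a) × f(c) ≥ 0, new interval: [1.625000, 2.260000]
Iteration 2:
  c_2 = (1.625000 + 2.260000)/2 = 1.942500
  f(c_2) = f(1.942500) = -0.039540
  f(a) × f(c) < 0, new interval: [1.625000, 1.942500]
Iteration 3:
  c_3 = (1.625000 + 1.942500)/2 = 1.783750
  f(c_3) = f(1.783750) = 0.085536
  f(a) × f(c) ≥ 0, new interval: [1.783750, 1.942500]

After 3 iteration(s), the approximation is c_3 = 1.783750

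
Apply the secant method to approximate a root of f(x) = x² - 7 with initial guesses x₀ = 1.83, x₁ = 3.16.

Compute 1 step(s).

f(x) = x² - 7
x₀ = 1.83, x₁ = 3.16

Secant formula: x_{n+1} = x_n - f(x_n)(x_n - x_{n-1})/(f(x_n) - f(x_{n-1}))

Iteration 1:
  f(1.830000) = -3.651100
  f(3.160000) = 2.985600
  x_2 = 3.160000 - 2.985600×(3.160000 - 1.830000)/(2.985600 - (-3.651100))
       = 2.561683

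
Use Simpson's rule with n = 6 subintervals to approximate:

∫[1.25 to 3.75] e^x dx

f(x) = e^x
a = 1.25, b = 3.75, n = 6
h = (b - a)/n = 0.416667

Simpson's rule: (h/3)[f(x₀) + 4f(x₁) + 2f(x₂) + ... + f(xₙ)]

x_0 = 1.2500, f(x_0) = 3.490343, coefficient = 1
x_1 = 1.6667, f(x_1) = 5.294490, coefficient = 4
x_2 = 2.0833, f(x_2) = 8.031195, coefficient = 2
x_3 = 2.5000, f(x_3) = 12.182494, coefficient = 4
x_4 = 2.9167, f(x_4) = 18.479586, coefficient = 2
x_5 = 3.3333, f(x_5) = 28.031625, coefficient = 4
x_6 = 3.7500, f(x_6) = 42.521082, coefficient = 1

I ≈ (0.416667/3) × 281.067423 = 39.037142
Exact value: 39.030739
Error: 0.006403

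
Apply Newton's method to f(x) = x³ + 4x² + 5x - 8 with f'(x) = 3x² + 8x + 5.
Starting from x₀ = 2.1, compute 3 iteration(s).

f(x) = x³ + 4x² + 5x - 8
f'(x) = 3x² + 8x + 5
x₀ = 2.1

Newton-Raphson formula: x_{n+1} = x_n - f(x_n)/f'(x_n)

Iteration 1:
  f(2.100000) = 29.401000
  f'(2.100000) = 35.030000
  x_1 = 2.100000 - 29.401000/35.030000 = 1.260691
Iteration 2:
  f(1.260691) = 6.664488
  f'(1.260691) = 19.853551
  x_2 = 1.260691 - 6.664488/19.853551 = 0.925008
Iteration 3:
  f(0.925008) = 0.839079
  f'(0.925008) = 14.966989
  x_3 = 0.925008 - 0.839079/14.966989 = 0.868946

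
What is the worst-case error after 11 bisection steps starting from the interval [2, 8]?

Bisection error bound: |error| ≤ (b-a)/2^n
|error| ≤ (8 - 2)/2^11 = 6/2^11
|error| ≤ 0.0029296875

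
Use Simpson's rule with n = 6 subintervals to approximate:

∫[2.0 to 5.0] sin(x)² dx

f(x) = sin(x)²
a = 2.0, b = 5.0, n = 6
h = (b - a)/n = 0.500000

Simpson's rule: (h/3)[f(x₀) + 4f(x₁) + 2f(x₂) + ... + f(xₙ)]

x_0 = 2.0000, f(x_0) = 0.826822, coefficient = 1
x_1 = 2.5000, f(x_1) = 0.358169, coefficient = 4
x_2 = 3.0000, f(x_2) = 0.019915, coefficient = 2
x_3 = 3.5000, f(x_3) = 0.123049, coefficient = 4
x_4 = 4.0000, f(x_4) = 0.572750, coefficient = 2
x_5 = 4.5000, f(x_5) = 0.955565, coefficient = 4
x_6 = 5.0000, f(x_6) = 0.919536, coefficient = 1

I ≈ (0.500000/3) × 8.678819 = 1.446470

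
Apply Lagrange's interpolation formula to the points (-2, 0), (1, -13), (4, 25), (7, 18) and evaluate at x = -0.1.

Lagrange interpolation formula:
P(x) = Σ yᵢ × Lᵢ(x)
where Lᵢ(x) = Π_{j≠i} (x - xⱼ)/(xᵢ - xⱼ)

L_0(-0.1) = (-0.1 - 1)/(-2 - 1) × (-0.1 - 4)/(-2 - 4) × (-0.1 - 7)/(-2 - 7) = 0.197660
L_1(-0.1) = (-0.1 - (-2))/(1 - (-2)) × (-0.1 - 4)/(1 - 4) × (-0.1 - 7)/(1 - 7) = 1.024241
L_2(-0.1) = (-0.1 - (-2))/(4 - (-2)) × (-0.1 - 1)/(4 - 1) × (-0.1 - 7)/(4 - 7) = -0.274796
L_3(-0.1) = (-0.1 - (-2))/(7 - (-2)) × (-0.1 - 1)/(7 - 1) × (-0.1 - 4)/(7 - 4) = 0.052895

P(-0.1) = 0×L_0(-0.1) + (-13)×L_1(-0.1) + 25×L_2(-0.1) + 18×L_3(-0.1)
P(-0.1) = -19.232926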